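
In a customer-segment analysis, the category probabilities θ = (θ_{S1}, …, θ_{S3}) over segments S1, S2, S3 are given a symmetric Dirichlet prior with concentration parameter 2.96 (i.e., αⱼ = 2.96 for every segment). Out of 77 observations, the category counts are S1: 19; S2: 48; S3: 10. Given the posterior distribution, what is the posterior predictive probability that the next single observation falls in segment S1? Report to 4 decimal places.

0.2557

The Dirichlet prior is conjugate to the Multinomial likelihood: each posterior αⱼ = prior αⱼ + observed count nⱼ.
Posterior concentration: (21.96, 50.96, 12.96), total = 85.88.
P(next = S1 | data) = α_{S1}/Σα = 0.2557.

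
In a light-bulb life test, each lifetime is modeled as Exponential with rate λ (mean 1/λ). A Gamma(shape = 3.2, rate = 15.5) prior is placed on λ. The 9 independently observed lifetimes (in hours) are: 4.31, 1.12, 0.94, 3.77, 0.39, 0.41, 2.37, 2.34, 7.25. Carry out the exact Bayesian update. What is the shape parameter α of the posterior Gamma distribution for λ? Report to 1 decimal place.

12.2

With a Gamma(shape α, rate β) prior on the exponential rate λ, the posterior after n observations with total T = Σxᵢ is Gamma(α+n, β+T).
Sum of observations T = 22.90 hours; n = 9.
Posterior: Gamma(3.2+9, 15.5+22.90) = Gamma(12.2, 38.40).
Posterior α = 12.2.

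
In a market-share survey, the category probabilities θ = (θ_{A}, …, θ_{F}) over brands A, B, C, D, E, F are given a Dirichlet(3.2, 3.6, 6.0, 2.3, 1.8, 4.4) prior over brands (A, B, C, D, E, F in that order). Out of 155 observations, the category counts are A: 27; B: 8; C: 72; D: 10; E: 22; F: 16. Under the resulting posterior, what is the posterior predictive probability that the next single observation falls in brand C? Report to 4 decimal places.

The Dirichlet prior is conjugate to the Multinomial likelihood: each posterior αⱼ = prior αⱼ + observed count nⱼ.
Posterior concentration: (30.2, 11.6, 78.0, 12.3, 23.8, 20.4), total = 176.3.
P(next = C | data) = α_{C}/Σα = 0.4424.

0.4424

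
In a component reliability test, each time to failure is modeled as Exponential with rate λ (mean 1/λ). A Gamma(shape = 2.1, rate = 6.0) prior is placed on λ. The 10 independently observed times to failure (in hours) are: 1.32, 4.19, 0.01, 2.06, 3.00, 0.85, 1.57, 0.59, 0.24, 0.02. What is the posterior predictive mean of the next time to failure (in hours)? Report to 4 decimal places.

With a Gamma(shape α, rate β) prior on the exponential rate λ, the posterior after n observations with total T = Σxᵢ is Gamma(α+n, β+T).
Sum of observations T = 13.85 hours; n = 10.
Posterior: Gamma(2.1+10, 6.0+13.85) = Gamma(12.1, 19.85).
The predictive distribution for the next observation is Lomax; its mean is β/(α−1) = 19.85/11.1 = 1.7883.

1.7883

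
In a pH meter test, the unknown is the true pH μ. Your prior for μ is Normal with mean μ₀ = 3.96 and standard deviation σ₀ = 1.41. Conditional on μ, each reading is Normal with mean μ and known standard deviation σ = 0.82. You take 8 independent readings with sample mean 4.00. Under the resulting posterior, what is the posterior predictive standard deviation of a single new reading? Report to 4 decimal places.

0.8678

For Normal data with known variance σ², a Normal(μ₀, σ₀²) prior on μ is conjugate. Posterior precision = 1/σ₀² + n/σ²; posterior mean is the precision-weighted average of μ₀ and x̄.
σ₀² = 1.41² = 1.9881, σ² = 0.82² = 0.6724; σ² + n·σ₀² = 0.6724 + 8·1.9881 = 16.5772.
Posterior precision = 1/σ₀² + n/σ² = 1/1.9881 + 8/0.6724 = (σ² + n·σ₀²)/(σ₀²σ²) = 16.5772/(1.9881·0.6724); posterior variance σₙ² = σ₀²σ²/(σ² + n·σ₀²) = 1.9881·0.6724/16.5772 = 0.080641.
Predictive variance for one new observation = σₙ² + σ² = 1.9881·0.6724/16.5772 + 0.6724 = σ²·(σ₀² + 16.5772)/16.5772 = 0.6724·18.5653/16.5772 = 0.753041; SD = √(0.6724·18.5653/16.5772) = 0.8678.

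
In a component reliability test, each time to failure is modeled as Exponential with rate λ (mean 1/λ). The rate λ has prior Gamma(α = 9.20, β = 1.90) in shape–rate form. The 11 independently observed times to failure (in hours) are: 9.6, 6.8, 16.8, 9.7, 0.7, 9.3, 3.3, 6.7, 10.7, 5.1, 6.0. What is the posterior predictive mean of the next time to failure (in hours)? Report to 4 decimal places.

4.5104

With a Gamma(shape α, rate β) prior on the exponential rate λ, the posterior after n observations with total T = Σxᵢ is Gamma(α+n, β+T).
Sum of observations T = 84.7 hours; n = 11.
Posterior: Gamma(9.20+11, 1.90+84.7) = Gamma(20.20, 86.60).
The predictive distribution for the next observation is Lomax; its mean is β/(α−1) = 86.60/19.20 = 4.5104.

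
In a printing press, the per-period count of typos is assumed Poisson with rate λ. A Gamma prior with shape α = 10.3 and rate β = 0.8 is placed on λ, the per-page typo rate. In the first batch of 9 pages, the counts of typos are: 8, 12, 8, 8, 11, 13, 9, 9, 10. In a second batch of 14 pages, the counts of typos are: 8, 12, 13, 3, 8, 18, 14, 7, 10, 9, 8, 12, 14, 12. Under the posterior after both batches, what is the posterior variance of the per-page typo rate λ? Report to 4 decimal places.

With a Gamma(shape α, rate β) prior, the Poisson likelihood is conjugate: the posterior is Gamma(α + ΣXᵢ, β + n).
Batch 1: sum of counts S = 88 over n = 9 pages.
After batch 1: Gamma(α+S, β+n) = Gamma(10.3+88, 0.8+9) = Gamma(98.3, 9.8).
Batch 2: sum of counts S = 148 over n = 14 pages.
After batch 2: Gamma(α+S, β+n) = Gamma(98.3+148, 9.8+14) = Gamma(246.3, 23.8).
Var = α/β² = 246.3/23.8² = 0.4348.

0.4348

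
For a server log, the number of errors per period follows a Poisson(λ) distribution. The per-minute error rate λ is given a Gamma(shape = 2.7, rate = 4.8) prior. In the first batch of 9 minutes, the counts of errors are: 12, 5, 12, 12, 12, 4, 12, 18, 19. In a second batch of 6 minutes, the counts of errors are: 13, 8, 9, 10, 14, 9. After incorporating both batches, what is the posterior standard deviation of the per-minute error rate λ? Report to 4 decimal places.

0.6618

With a Gamma(shape α, rate β) prior, the Poisson likelihood is conjugate: the posterior is Gamma(α + ΣXᵢ, β + n).
Batch 1: sum of counts S = 106 over n = 9 minutes.
After batch 1: Gamma(α+S, β+n) = Gamma(2.7+106, 4.8+9) = Gamma(108.7, 13.8).
Batch 2: sum of counts S = 63 over n = 6 minutes.
After batch 2: Gamma(α+S, β+n) = Gamma(108.7+63, 13.8+6) = Gamma(171.7, 19.8).
SD = √α/β = √171.7/19.8 = 0.6618.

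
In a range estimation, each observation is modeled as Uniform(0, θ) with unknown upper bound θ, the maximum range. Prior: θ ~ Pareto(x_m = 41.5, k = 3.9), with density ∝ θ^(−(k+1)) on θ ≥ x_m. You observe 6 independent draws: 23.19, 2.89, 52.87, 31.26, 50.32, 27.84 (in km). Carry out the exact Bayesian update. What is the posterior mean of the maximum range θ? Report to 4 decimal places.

A Pareto(scale x_m, shape k) prior on the upper bound θ of Uniform(0, θ) is conjugate: posterior is Pareto(max(x_m, max xᵢ), k + n).
Sample maximum = 52.87; prior scale x_m = 41.5 → posterior scale = max = 52.87.
Posterior shape = 3.9 + 6 = 9.9.
E[θ|data] = k·x_m/(k−1) = 9.9·52.87/8.9 = 58.8104.

58.8104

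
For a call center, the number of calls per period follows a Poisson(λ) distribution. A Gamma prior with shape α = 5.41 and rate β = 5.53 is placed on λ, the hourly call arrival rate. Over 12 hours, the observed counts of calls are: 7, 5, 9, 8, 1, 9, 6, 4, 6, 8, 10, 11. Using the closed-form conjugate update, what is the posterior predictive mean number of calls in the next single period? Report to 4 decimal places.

With a Gamma(shape α, rate β) prior, the Poisson likelihood is conjugate: the posterior is Gamma(α + ΣXᵢ, β + n).
Sum of counts S = 84 over n = 12 hours.
Posterior: Gamma(α+S, β+n) = Gamma(5.41+84, 5.53+12) = Gamma(89.41, 17.53).
The predictive distribution for one future period is NegBinom with mean α/β = 5.1004.

5.1004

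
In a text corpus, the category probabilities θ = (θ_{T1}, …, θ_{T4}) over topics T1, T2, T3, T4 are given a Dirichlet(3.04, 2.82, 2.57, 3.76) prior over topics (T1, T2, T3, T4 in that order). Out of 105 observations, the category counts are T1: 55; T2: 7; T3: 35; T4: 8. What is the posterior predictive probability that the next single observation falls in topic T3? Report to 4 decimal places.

The Dirichlet prior is conjugate to the Multinomial likelihood: each posterior αⱼ = prior αⱼ + observed count nⱼ.
Posterior concentration: (58.04, 9.82, 37.57, 11.76), total = 117.19.
P(next = T3 | data) = α_{T3}/Σα = 0.3206.

0.3206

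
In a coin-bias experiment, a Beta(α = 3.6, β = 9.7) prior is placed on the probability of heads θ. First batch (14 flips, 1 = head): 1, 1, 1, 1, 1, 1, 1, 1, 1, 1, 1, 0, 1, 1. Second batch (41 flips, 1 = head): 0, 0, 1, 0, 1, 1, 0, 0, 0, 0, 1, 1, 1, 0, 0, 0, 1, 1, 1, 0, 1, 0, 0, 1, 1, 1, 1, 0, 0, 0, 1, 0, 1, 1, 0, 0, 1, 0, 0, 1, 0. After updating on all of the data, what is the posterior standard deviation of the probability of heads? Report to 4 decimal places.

The Beta prior is conjugate to a Binomial/Bernoulli likelihood; the update adds successes to α and failures to β.
After batch 1: Beta(3.6+13, 9.7+1) = Beta(16.6, 10.7).
After batch 2: Beta(16.6+19, 10.7+22) = Beta(35.6, 32.7).
Var = αβ/((α+β)²(α+β+1)) = 35.6·32.7/(68.3²·69.3) = 0.00360100; SD = √0.00360100 = 0.0600.

0.0600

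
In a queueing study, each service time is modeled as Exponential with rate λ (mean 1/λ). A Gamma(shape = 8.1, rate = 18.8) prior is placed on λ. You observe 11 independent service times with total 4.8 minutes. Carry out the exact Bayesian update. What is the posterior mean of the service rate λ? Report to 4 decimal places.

With a Gamma(shape α, rate β) prior on the exponential rate λ, the posterior after n observations with total T = Σxᵢ is Gamma(α+n, β+T).
Posterior: Gamma(8.1+11, 18.8+4.8) = Gamma(19.1, 23.6).
Posterior mean of λ = α/β = 19.1/23.6 = 0.8093.

0.8093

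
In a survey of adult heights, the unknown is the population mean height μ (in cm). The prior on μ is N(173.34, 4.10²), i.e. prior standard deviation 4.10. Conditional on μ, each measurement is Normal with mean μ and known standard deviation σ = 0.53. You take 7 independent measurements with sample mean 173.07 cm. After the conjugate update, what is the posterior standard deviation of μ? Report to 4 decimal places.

0.2001

For Normal data with known variance σ², a Normal(μ₀, σ₀²) prior on μ is conjugate. Posterior precision = 1/σ₀² + n/σ²; posterior mean is the precision-weighted average of μ₀ and x̄.
σ₀² = 4.10² = 16.81, σ² = 0.53² = 0.2809; σ² + n·σ₀² = 0.2809 + 7·16.81 = 117.9509.
Posterior precision = 1/σ₀² + n/σ² = 1/16.81 + 7/0.2809 = (σ² + n·σ₀²)/(σ₀²σ²) = 117.9509/(16.81·0.2809); posterior variance σₙ² = σ₀²σ²/(σ² + n·σ₀²) = 16.81·0.2809/117.9509 = 0.040033.
Posterior SD = √σₙ² = √(16.81·0.2809/117.9509) = 0.2001.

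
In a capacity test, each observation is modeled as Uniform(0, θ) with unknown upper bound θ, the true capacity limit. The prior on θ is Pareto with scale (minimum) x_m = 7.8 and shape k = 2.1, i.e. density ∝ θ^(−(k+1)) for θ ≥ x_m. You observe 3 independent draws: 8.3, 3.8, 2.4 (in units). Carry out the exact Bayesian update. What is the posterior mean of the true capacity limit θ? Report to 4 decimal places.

A Pareto(scale x_m, shape k) prior on the upper bound θ of Uniform(0, θ) is conjugate: posterior is Pareto(max(x_m, max xᵢ), k + n).
Sample maximum = 8.3; prior scale x_m = 7.8 → posterior scale = max = 8.3.
Posterior shape = 2.1 + 3 = 5.1.
E[θ|data] = k·x_m/(k−1) = 5.1·8.3/4.1 = 10.3244.

10.3244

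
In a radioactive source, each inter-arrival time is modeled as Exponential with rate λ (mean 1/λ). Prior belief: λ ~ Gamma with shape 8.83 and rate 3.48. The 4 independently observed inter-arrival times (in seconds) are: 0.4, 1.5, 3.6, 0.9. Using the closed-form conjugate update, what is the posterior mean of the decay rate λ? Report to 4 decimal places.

With a Gamma(shape α, rate β) prior on the exponential rate λ, the posterior after n observations with total T = Σxᵢ is Gamma(α+n, β+T).
Sum of observations T = 6.4 seconds; n = 4.
Posterior: Gamma(8.83+4, 3.48+6.4) = Gamma(12.83, 9.88).
Posterior mean of λ = α/β = 12.83/9.88 = 1.2986.

1.2986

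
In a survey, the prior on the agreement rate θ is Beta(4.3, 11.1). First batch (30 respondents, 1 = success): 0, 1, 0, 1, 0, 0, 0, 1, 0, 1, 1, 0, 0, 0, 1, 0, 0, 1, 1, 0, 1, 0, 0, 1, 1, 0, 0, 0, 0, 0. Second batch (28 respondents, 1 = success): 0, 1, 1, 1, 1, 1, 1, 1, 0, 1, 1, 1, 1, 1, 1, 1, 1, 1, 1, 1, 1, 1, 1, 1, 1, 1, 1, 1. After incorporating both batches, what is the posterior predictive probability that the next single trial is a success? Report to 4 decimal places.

0.5627

The Beta prior is conjugate to a Binomial/Bernoulli likelihood; the update adds successes to α and failures to β.
After batch 1: Beta(4.3+11, 11.1+19) = Beta(15.3, 30.1).
After batch 2: Beta(15.3+26, 30.1+2) = Beta(41.3, 32.1).
For a single future Bernoulli trial, P(success | data) = α/(α+β) = 0.5627.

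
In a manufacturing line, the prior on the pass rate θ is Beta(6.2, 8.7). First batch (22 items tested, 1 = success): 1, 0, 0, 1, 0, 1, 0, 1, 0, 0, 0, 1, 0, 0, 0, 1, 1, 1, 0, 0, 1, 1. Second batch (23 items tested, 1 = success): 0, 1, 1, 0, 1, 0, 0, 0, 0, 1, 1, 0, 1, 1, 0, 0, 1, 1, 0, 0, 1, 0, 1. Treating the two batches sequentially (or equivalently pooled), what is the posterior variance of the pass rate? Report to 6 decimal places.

The Beta prior is conjugate to a Binomial/Bernoulli likelihood; the update adds successes to α and failures to β.
After batch 1: Beta(6.2+10, 8.7+12) = Beta(16.2, 20.7).
After batch 2: Beta(16.2+11, 20.7+12) = Beta(27.2, 32.7).
Var = αβ/((α+β)²(α+β+1)) = 27.2·32.7/(59.9²·60.9) = 0.004070.

0.004070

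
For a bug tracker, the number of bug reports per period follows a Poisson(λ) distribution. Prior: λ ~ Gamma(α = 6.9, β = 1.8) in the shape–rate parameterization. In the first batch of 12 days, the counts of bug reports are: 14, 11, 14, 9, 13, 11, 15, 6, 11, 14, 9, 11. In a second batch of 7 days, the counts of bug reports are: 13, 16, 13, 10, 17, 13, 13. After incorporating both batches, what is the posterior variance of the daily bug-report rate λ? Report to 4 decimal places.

0.5545

With a Gamma(shape α, rate β) prior, the Poisson likelihood is conjugate: the posterior is Gamma(α + ΣXᵢ, β + n).
Batch 1: sum of counts S = 138 over n = 12 days.
After batch 1: Gamma(α+S, β+n) = Gamma(6.9+138, 1.8+12) = Gamma(144.9, 13.8).
Batch 2: sum of counts S = 95 over n = 7 days.
After batch 2: Gamma(α+S, β+n) = Gamma(144.9+95, 13.8+7) = Gamma(239.9, 20.8).
Var = α/β² = 239.9/20.8² = 0.5545.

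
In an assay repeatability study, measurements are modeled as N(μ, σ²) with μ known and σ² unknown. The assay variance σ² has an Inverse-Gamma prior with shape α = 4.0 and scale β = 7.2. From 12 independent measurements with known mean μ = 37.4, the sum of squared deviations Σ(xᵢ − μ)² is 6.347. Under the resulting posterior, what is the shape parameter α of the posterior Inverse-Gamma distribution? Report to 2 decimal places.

With known mean μ and an Inverse-Gamma(α, β) prior on σ², the Normal likelihood is conjugate: posterior is Inv-Gamma(α + n/2, β + Σ(xᵢ−μ)²/2).
Posterior: Inv-Gamma(4.0 + 12/2, 7.2 + 6.347/2) = Inv-Gamma(10.00, 10.3735).
Posterior α = 10.00.

10.00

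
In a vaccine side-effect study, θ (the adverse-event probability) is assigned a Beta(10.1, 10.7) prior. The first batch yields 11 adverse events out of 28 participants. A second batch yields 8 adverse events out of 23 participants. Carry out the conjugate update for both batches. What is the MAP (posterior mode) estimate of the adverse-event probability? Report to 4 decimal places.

The Beta prior is conjugate to a Binomial/Bernoulli likelihood; the update adds successes to α and failures to β.
After batch 1: Beta(10.1+11, 10.7+17) = Beta(21.1, 27.7).
After batch 2: Beta(21.1+8, 27.7+15) = Beta(29.1, 42.7).
Mode of Beta(a,b) for a,b>1 is (a−1)/(a+b−2) = 28.1/69.8 = 0.4026.

0.4026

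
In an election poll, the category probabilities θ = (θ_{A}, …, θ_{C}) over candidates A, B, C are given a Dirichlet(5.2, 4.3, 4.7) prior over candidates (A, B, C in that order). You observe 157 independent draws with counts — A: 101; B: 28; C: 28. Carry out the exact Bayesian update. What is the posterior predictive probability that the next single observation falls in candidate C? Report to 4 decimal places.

The Dirichlet prior is conjugate to the Multinomial likelihood: each posterior αⱼ = prior αⱼ + observed count nⱼ.
Posterior concentration: (106.2, 32.3, 32.7), total = 171.2.
P(next = C | data) = α_{C}/Σα = 0.1910.

0.1910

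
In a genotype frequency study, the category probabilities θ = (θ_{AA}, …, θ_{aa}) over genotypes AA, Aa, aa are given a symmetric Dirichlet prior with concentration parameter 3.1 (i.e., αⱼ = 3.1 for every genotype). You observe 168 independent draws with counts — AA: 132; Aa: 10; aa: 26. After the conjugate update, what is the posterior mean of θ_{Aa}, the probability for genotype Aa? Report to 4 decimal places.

The Dirichlet prior is conjugate to the Multinomial likelihood: each posterior αⱼ = prior αⱼ + observed count nⱼ.
Posterior concentration: (135.1, 13.1, 29.1), total = 177.3.
E[θ_{Aa}|data] = α_{Aa}/Σα = 13.1/177.3 = 0.0739.

0.0739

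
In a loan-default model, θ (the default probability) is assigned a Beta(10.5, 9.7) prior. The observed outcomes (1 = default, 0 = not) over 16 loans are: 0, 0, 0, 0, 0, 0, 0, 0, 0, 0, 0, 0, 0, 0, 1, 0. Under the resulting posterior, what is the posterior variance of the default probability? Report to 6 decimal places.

0.005827

The Beta prior is conjugate to a Binomial/Bernoulli likelihood; the update adds successes to α and failures to β.
Posterior: Beta(α+k, β+n−k) = Beta(10.5+1, 9.7+15) = Beta(11.5, 24.7).
Var = αβ/((α+β)²(α+β+1)) = 11.5·24.7/(36.2²·37.2) = 0.005827.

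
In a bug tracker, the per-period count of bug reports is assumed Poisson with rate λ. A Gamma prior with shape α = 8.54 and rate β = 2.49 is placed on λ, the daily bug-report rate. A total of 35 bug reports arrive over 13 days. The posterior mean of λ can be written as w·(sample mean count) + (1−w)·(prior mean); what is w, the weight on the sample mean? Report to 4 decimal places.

0.8393

With a Gamma(shape α, rate β) prior, the Poisson likelihood is conjugate: the posterior is Gamma(α + ΣXᵢ, β + n).
Posterior mean = (α₀+S)/(β₀+n) = [n/(β₀+n)]·(S/n) + [β₀/(β₀+n)]·(α₀/β₀), so only n and β₀ enter the weight.
Weight on data w = n/(β₀+n) = 13/(2.49+13) = 13/15.49 = 0.8393.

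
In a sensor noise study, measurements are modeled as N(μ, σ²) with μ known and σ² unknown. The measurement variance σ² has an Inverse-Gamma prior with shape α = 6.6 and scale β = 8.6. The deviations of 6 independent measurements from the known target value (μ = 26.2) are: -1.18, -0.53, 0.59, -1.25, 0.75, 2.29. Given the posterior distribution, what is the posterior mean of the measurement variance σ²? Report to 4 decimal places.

With known mean μ and an Inverse-Gamma(α, β) prior on σ², the Normal likelihood is conjugate: posterior is Inv-Gamma(α + n/2, β + Σ(xᵢ−μ)²/2).
Σ(xᵢ−μ)² = (-1.18)² + (-0.53)² + (0.59)² + (-1.25)² + (0.75)² + (2.29)² = 9.3905.
Posterior: Inv-Gamma(6.6 + 6/2, 8.6 + 9.3905/2) = Inv-Gamma(9.60, 13.29525).
E[σ²|data] = β/(α−1) = 13.29525/8.60 = 1.5460.

1.5460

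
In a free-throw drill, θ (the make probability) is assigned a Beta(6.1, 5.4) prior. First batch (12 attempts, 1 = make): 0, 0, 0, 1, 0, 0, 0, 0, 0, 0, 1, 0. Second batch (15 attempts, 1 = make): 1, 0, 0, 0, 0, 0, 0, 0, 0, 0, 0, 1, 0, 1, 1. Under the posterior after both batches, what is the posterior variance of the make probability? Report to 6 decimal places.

The Beta prior is conjugate to a Binomial/Bernoulli likelihood; the update adds successes to α and failures to β.
After batch 1: Beta(6.1+2, 5.4+10) = Beta(8.1, 15.4).
After batch 2: Beta(8.1+4, 15.4+11) = Beta(12.1, 26.4).
Var = αβ/((α+β)²(α+β+1)) = 12.1·26.4/(38.5²·39.5) = 0.005456.

0.005456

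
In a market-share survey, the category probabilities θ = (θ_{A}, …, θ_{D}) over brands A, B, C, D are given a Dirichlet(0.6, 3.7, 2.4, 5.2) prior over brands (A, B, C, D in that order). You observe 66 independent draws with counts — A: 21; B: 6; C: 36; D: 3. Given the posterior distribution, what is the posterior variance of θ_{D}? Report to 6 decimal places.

The Dirichlet prior is conjugate to the Multinomial likelihood: each posterior αⱼ = prior αⱼ + observed count nⱼ.
Posterior concentration: (21.6, 9.7, 38.4, 8.2), total = 77.9.
Var[θ_j] = α_j(Σα−α_j)/((Σα)²(Σα+1)) = 8.2·69.7/(77.9²·78.9) = 0.001194.

0.001194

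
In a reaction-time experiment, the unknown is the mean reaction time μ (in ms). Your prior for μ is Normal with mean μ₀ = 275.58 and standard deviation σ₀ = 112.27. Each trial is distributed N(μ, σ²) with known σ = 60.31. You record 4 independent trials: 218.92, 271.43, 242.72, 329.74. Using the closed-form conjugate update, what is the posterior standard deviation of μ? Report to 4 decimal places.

For Normal data with known variance σ², a Normal(μ₀, σ₀²) prior on μ is conjugate. Posterior precision = 1/σ₀² + n/σ²; posterior mean is the precision-weighted average of μ₀ and x̄.
σ₀² = 112.27² = 12604.5529, σ² = 60.31² = 3637.2961; σ² + n·σ₀² = 3637.2961 + 4·12604.5529 = 54055.5077.
Posterior precision = 1/σ₀² + n/σ² = 1/12604.5529 + 4/3637.2961 = (σ² + n·σ₀²)/(σ₀²σ²) = 54055.5077/(12604.5529·3637.2961); posterior variance σₙ² = σ₀²σ²/(σ² + n·σ₀²) = 12604.5529·3637.2961/54055.5077 = 848.137277.
Posterior SD = √σₙ² = √(12604.5529·3637.2961/54055.5077) = 29.1228.

29.1228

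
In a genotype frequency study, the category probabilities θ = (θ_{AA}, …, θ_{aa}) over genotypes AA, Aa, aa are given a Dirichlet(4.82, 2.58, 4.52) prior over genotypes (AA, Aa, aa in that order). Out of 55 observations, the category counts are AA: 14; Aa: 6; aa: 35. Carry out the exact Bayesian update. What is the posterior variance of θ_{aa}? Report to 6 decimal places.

0.003560

The Dirichlet prior is conjugate to the Multinomial likelihood: each posterior αⱼ = prior αⱼ + observed count nⱼ.
Posterior concentration: (18.82, 8.58, 39.52), total = 66.92.
Var[θ_j] = α_j(Σα−α_j)/((Σα)²(Σα+1)) = 39.52·27.40/(66.92²·67.92) = 0.003560.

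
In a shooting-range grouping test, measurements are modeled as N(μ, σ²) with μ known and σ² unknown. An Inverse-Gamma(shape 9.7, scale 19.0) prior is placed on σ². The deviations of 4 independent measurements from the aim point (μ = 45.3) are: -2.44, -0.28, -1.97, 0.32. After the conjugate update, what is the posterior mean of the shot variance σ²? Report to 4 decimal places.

2.2437

With known mean μ and an Inverse-Gamma(α, β) prior on σ², the Normal likelihood is conjugate: posterior is Inv-Gamma(α + n/2, β + Σ(xᵢ−μ)²/2).
Σ(xᵢ−μ)² = (-2.44)² + (-0.28)² + (-1.97)² + (0.32)² = 10.0153.
Posterior: Inv-Gamma(9.7 + 4/2, 19.0 + 10.0153/2) = Inv-Gamma(11.70, 24.00765).
E[σ²|data] = β/(α−1) = 24.00765/10.70 = 2.2437.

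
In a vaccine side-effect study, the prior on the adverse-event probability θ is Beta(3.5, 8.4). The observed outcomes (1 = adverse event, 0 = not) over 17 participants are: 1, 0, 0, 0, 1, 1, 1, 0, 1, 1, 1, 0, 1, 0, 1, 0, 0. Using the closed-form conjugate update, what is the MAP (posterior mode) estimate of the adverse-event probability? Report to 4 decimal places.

The Beta prior is conjugate to a Binomial/Bernoulli likelihood; the update adds successes to α and failures to β.
Posterior: Beta(α+k, β+n−k) = Beta(3.5+9, 8.4+8) = Beta(12.5, 16.4).
Mode of Beta(a,b) for a,b>1 is (a−1)/(a+b−2) = 11.5/26.9 = 0.4275.

0.4275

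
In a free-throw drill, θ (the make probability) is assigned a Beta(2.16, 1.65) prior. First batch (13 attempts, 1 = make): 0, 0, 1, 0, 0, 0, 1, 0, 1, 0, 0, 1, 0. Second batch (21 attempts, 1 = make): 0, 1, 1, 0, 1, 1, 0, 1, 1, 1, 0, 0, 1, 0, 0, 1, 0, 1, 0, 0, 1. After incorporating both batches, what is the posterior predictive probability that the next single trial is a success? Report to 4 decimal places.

The Beta prior is conjugate to a Binomial/Bernoulli likelihood; the update adds successes to α and failures to β.
After batch 1: Beta(2.16+4, 1.65+9) = Beta(6.16, 10.65).
After batch 2: Beta(6.16+11, 10.65+10) = Beta(17.16, 20.65).
For a single future Bernoulli trial, P(success | data) = α/(α+β) = 0.4538.

0.4538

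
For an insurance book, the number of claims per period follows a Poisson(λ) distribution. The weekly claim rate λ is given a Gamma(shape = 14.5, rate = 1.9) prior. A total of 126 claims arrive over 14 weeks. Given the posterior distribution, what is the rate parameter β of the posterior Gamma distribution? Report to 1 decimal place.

With a Gamma(shape α, rate β) prior, the Poisson likelihood is conjugate: the posterior is Gamma(α + ΣXᵢ, β + n).
Posterior: Gamma(α+S, β+n) = Gamma(14.5+126, 1.9+14) = Gamma(140.5, 15.9).
Posterior β = 15.9.

15.9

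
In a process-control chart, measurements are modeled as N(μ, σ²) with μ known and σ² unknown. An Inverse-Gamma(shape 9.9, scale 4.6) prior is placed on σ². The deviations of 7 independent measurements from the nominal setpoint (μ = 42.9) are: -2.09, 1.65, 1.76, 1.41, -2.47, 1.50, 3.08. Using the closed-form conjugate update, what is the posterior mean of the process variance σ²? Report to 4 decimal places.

1.5812

With known mean μ and an Inverse-Gamma(α, β) prior on σ², the Normal likelihood is conjugate: posterior is Inv-Gamma(α + n/2, β + Σ(xᵢ−μ)²/2).
Σ(xᵢ−μ)² = (-2.09)² + (1.65)² + (1.76)² + (1.41)² + (-2.47)² + (1.50)² + (3.08)² = 30.0136.
Posterior: Inv-Gamma(9.9 + 7/2, 4.6 + 30.0136/2) = Inv-Gamma(13.40, 19.60680).
E[σ²|data] = β/(α−1) = 19.60680/12.40 = 1.5812.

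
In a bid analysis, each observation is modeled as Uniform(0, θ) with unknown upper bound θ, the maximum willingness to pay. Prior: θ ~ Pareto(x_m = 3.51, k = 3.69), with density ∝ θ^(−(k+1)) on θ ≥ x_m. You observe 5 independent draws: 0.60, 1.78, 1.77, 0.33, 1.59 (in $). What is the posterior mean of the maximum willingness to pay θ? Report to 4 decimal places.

3.9664

A Pareto(scale x_m, shape k) prior on the upper bound θ of Uniform(0, θ) is conjugate: posterior is Pareto(max(x_m, max xᵢ), k + n).
Sample maximum = 1.78; prior scale x_m = 3.51 → posterior scale = max = 3.51.
Posterior shape = 3.69 + 5 = 8.69.
E[θ|data] = k·x_m/(k−1) = 8.69·3.51/7.69 = 3.9664.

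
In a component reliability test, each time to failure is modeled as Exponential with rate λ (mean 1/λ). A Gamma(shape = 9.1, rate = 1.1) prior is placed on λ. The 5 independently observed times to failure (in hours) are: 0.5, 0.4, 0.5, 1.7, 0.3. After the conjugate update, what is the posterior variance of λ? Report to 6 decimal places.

0.696296

With a Gamma(shape α, rate β) prior on the exponential rate λ, the posterior after n observations with total T = Σxᵢ is Gamma(α+n, β+T).
Sum of observations T = 3.4 hours; n = 5.
Posterior: Gamma(9.1+5, 1.1+3.4) = Gamma(14.1, 4.5).
Var = α/β² = 0.696296.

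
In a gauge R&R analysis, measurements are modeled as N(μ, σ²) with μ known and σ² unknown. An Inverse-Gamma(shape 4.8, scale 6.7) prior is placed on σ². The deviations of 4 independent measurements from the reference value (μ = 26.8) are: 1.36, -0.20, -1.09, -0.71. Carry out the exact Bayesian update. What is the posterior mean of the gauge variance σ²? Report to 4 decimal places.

With known mean μ and an Inverse-Gamma(α, β) prior on σ², the Normal likelihood is conjugate: posterior is Inv-Gamma(α + n/2, β + Σ(xᵢ−μ)²/2).
Σ(xᵢ−μ)² = (1.36)² + (-0.20)² + (-1.09)² + (-0.71)² = 3.5818.
Posterior: Inv-Gamma(4.8 + 4/2, 6.7 + 3.5818/2) = Inv-Gamma(6.80, 8.49090).
E[σ²|data] = β/(α−1) = 8.49090/5.80 = 1.4639.

1.4639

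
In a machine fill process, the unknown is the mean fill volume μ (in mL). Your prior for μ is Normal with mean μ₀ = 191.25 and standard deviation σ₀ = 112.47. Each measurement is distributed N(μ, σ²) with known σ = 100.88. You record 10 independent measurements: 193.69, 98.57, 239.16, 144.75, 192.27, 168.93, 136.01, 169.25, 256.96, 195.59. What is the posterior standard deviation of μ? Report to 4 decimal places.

For Normal data with known variance σ², a Normal(μ₀, σ₀²) prior on μ is conjugate. Posterior precision = 1/σ₀² + n/σ²; posterior mean is the precision-weighted average of μ₀ and x̄.
σ₀² = 112.47² = 12649.5009, σ² = 100.88² = 10176.7744; σ² + n·σ₀² = 10176.7744 + 10·12649.5009 = 136671.7834.
Posterior precision = 1/σ₀² + n/σ² = 1/12649.5009 + 10/10176.7744 = (σ² + n·σ₀²)/(σ₀²σ²) = 136671.7834/(12649.5009·10176.7744); posterior variance σₙ² = σ₀²σ²/(σ² + n·σ₀²) = 12649.5009·10176.7744/136671.7834 = 941.899738.
Posterior SD = √σₙ² = √(12649.5009·10176.7744/136671.7834) = 30.6904.

30.6904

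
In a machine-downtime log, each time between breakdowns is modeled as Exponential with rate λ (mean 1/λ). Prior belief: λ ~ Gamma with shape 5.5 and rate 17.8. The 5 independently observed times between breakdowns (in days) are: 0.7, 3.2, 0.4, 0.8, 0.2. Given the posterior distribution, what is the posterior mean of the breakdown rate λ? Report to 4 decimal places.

0.4545

With a Gamma(shape α, rate β) prior on the exponential rate λ, the posterior after n observations with total T = Σxᵢ is Gamma(α+n, β+T).
Sum of observations T = 5.3 days; n = 5.
Posterior: Gamma(5.5+5, 17.8+5.3) = Gamma(10.5, 23.1).
Posterior mean of λ = α/β = 10.5/23.1 = 0.4545.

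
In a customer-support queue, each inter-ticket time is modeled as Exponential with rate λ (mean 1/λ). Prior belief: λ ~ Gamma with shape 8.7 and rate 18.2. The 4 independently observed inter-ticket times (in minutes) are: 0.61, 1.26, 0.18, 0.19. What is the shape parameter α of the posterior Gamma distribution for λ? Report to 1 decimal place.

With a Gamma(shape α, rate β) prior on the exponential rate λ, the posterior after n observations with total T = Σxᵢ is Gamma(α+n, β+T).
Sum of observations T = 2.24 minutes; n = 4.
Posterior: Gamma(8.7+4, 18.2+2.24) = Gamma(12.7, 20.44).
Posterior α = 12.7.

12.7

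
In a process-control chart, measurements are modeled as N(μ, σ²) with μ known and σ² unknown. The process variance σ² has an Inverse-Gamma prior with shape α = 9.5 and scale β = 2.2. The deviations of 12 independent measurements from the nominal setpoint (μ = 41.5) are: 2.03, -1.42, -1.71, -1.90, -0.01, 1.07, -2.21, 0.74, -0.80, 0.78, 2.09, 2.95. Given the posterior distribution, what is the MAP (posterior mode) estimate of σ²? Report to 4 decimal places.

With known mean μ and an Inverse-Gamma(α, β) prior on σ², the Normal likelihood is conjugate: posterior is Inv-Gamma(α + n/2, β + Σ(xᵢ−μ)²/2).
Σ(xᵢ−μ)² = (2.03)² + (-1.42)² + (-1.71)² + (-1.90)² + (-0.01)² + (1.07)² + (-2.21)² + (0.74)² + (-0.80)² + (0.78)² + (2.09)² + (2.95)² = 33.5671.
Posterior: Inv-Gamma(9.5 + 12/2, 2.2 + 33.5671/2) = Inv-Gamma(15.50, 18.98355).
Mode = β/(α+1) = 18.98355/16.50 = 1.1505.

1.1505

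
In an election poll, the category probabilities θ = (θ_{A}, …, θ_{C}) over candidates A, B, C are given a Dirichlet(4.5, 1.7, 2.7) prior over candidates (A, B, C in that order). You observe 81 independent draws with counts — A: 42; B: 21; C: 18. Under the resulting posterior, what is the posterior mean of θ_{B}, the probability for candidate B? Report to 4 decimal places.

The Dirichlet prior is conjugate to the Multinomial likelihood: each posterior αⱼ = prior αⱼ + observed count nⱼ.
Posterior concentration: (46.5, 22.7, 20.7), total = 89.9.
E[θ_{B}|data] = α_{B}/Σα = 22.7/89.9 = 0.2525.

0.2525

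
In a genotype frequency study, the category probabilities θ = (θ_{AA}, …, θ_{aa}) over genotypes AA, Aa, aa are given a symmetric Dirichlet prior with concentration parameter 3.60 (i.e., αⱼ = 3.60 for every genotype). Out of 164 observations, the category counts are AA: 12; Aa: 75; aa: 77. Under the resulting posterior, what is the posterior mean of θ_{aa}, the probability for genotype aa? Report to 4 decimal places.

The Dirichlet prior is conjugate to the Multinomial likelihood: each posterior αⱼ = prior αⱼ + observed count nⱼ.
Posterior concentration: (15.60, 78.60, 80.60), total = 174.80.
E[θ_{aa}|data] = α_{aa}/Σα = 80.60/174.80 = 0.4611.

0.4611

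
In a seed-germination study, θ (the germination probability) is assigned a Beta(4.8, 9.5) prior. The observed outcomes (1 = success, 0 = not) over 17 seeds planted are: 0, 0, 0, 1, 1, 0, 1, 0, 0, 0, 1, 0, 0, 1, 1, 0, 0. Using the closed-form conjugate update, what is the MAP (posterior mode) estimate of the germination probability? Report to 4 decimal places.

The Beta prior is conjugate to a Binomial/Bernoulli likelihood; the update adds successes to α and failures to β.
Posterior: Beta(α+k, β+n−k) = Beta(4.8+6, 9.5+11) = Beta(10.8, 20.5).
Mode of Beta(a,b) for a,b>1 is (a−1)/(a+b−2) = 9.8/29.3 = 0.3345.

0.3345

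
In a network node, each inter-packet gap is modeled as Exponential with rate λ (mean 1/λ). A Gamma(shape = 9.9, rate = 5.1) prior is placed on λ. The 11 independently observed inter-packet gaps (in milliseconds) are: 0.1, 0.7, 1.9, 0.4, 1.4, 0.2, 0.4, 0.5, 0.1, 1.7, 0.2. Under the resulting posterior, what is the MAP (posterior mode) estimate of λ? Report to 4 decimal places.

1.5669

With a Gamma(shape α, rate β) prior on the exponential rate λ, the posterior after n observations with total T = Σxᵢ is Gamma(α+n, β+T).
Sum of observations T = 7.6 milliseconds; n = 11.
Posterior: Gamma(9.9+11, 5.1+7.6) = Gamma(20.9, 12.7).
Mode = (α−1)/β = 1.5669.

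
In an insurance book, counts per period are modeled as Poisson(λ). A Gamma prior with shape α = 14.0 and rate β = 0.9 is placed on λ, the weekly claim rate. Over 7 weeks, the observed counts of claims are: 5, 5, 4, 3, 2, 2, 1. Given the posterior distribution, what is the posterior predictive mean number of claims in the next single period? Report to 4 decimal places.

4.5570

With a Gamma(shape α, rate β) prior, the Poisson likelihood is conjugate: the posterior is Gamma(α + ΣXᵢ, β + n).
Sum of counts S = 22 over n = 7 weeks.
Posterior: Gamma(α+S, β+n) = Gamma(14.0+22, 0.9+7) = Gamma(36.0, 7.9).
The predictive distribution for one future period is NegBinom with mean α/β = 4.5570.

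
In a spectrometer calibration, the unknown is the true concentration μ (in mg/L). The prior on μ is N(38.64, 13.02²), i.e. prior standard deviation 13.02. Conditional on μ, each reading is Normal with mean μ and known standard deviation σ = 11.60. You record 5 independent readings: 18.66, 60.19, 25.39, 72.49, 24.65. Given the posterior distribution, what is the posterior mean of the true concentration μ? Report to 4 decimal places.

40.0519

For Normal data with known variance σ², a Normal(μ₀, σ₀²) prior on μ is conjugate. Posterior precision = 1/σ₀² + n/σ²; posterior mean is the precision-weighted average of μ₀ and x̄.
Σxᵢ = 18.66 + 60.19 + 25.39 + 72.49 + 24.65 = 201.38, so n·x̄ = 201.38.
σ₀² = 13.02² = 169.5204, σ² = 11.60² = 134.56; σ² + n·σ₀² = 134.56 + 5·169.5204 = 982.162.
Posterior mean = (μ₀/σ₀² + n·x̄/σ²)/(1/σ₀² + n/σ²) = (σ²·μ₀ + σ₀²·n·x̄)/(σ² + n·σ₀²) = (134.56·38.64 + 169.5204·201.38)/982.162 = 39337.416552/982.162 = 40.0519.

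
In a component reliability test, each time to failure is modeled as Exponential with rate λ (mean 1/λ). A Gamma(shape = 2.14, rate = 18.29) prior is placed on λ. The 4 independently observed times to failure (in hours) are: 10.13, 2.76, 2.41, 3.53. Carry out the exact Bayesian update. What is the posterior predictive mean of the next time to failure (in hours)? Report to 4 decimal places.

With a Gamma(shape α, rate β) prior on the exponential rate λ, the posterior after n observations with total T = Σxᵢ is Gamma(α+n, β+T).
Sum of observations T = 18.83 hours; n = 4.
Posterior: Gamma(2.14+4, 18.29+18.83) = Gamma(6.14, 37.12).
The predictive distribution for the next observation is Lomax; its mean is β/(α−1) = 37.12/5.14 = 7.2218.

7.2218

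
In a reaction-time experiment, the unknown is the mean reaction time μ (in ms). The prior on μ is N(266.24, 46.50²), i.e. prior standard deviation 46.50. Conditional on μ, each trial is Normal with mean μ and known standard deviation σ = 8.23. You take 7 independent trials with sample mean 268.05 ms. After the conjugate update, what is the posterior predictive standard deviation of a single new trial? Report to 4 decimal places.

For Normal data with known variance σ², a Normal(μ₀, σ₀²) prior on μ is conjugate. Posterior precision = 1/σ₀² + n/σ²; posterior mean is the precision-weighted average of μ₀ and x̄.
σ₀² = 46.50² = 2162.25, σ² = 8.23² = 67.7329; σ² + n·σ₀² = 67.7329 + 7·2162.25 = 15203.4829.
Posterior precision = 1/σ₀² + n/σ² = 1/2162.25 + 7/67.7329 = (σ² + n·σ₀²)/(σ₀²σ²) = 15203.4829/(2162.25·67.7329); posterior variance σₙ² = σ₀²σ²/(σ² + n·σ₀²) = 2162.25·67.7329/15203.4829 = 9.633021.
Predictive variance for one new observation = σₙ² + σ² = 2162.25·67.7329/15203.4829 + 67.7329 = σ²·(σ₀² + 15203.4829)/15203.4829 = 67.7329·17365.7329/15203.4829 = 77.365921; SD = √(67.7329·17365.7329/15203.4829) = 8.7958.

8.7958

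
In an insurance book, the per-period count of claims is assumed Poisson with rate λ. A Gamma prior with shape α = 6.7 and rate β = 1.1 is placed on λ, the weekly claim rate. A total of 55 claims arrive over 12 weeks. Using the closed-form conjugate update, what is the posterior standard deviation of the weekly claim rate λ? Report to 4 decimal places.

0.5996

With a Gamma(shape α, rate β) prior, the Poisson likelihood is conjugate: the posterior is Gamma(α + ΣXᵢ, β + n).
Posterior: Gamma(α+S, β+n) = Gamma(6.7+55, 1.1+12) = Gamma(61.7, 13.1).
SD = √α/β = √61.7/13.1 = 0.5996.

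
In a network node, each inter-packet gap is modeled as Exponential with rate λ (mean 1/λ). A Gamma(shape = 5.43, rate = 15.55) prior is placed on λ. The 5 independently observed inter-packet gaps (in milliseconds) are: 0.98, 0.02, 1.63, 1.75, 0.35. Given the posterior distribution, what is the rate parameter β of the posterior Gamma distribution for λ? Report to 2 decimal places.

20.28

With a Gamma(shape α, rate β) prior on the exponential rate λ, the posterior after n observations with total T = Σxᵢ is Gamma(α+n, β+T).
Sum of observations T = 4.73 milliseconds; n = 5.
Posterior: Gamma(5.43+5, 15.55+4.73) = Gamma(10.43, 20.28).
Posterior β = 20.28.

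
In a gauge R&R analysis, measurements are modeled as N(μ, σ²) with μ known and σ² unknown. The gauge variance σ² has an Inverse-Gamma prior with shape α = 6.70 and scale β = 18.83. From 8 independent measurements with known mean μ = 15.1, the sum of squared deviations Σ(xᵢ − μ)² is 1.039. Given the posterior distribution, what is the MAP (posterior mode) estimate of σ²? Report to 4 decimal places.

With known mean μ and an Inverse-Gamma(α, β) prior on σ², the Normal likelihood is conjugate: posterior is Inv-Gamma(α + n/2, β + Σ(xᵢ−μ)²/2).
Posterior: Inv-Gamma(6.70 + 8/2, 18.83 + 1.039/2) = Inv-Gamma(10.70, 19.3495).
Mode = β/(α+1) = 19.3495/11.70 = 1.6538.

1.6538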